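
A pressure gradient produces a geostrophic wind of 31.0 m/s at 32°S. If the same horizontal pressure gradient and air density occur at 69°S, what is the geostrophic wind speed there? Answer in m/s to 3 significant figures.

17.6 m/s

With the same pressure gradient and density, V_g ∝ 1/f ∝ 1/sin φ.
V₂ = V₁ · sin φ₁ / sin φ₂ = 31.0 × sin 32° / sin 69°
V₂ = 31.0 × 0.5299/0.9336 = 17.6 m/s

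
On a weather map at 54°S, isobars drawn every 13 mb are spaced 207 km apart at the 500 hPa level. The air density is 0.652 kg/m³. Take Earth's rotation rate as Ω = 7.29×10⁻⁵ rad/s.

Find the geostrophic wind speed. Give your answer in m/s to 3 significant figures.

81.7 m/s

Coriolis parameter at 54°S:
f = 2Ω sin φ = 2 × 7.29×10⁻⁵ × sin 54° = 1.18×10⁻⁴ s⁻¹
Pressure gradient: |∂P/∂n| = 1300 Pa / 207000 m = 6.28×10⁻³ Pa/m
Geostrophic balance (pressure-gradient force = Coriolis force):
V_g = (1/(fρ)) |∂P/∂n| = 6.28×10⁻³ / (1.18×10⁻⁴ × 0.652) = 81.7 m/s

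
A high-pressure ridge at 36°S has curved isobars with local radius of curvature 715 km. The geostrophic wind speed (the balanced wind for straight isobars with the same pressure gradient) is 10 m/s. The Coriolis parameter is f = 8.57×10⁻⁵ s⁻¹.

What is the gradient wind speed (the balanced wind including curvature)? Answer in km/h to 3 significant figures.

Around a high, pressure-gradient force acts outward with centrifugal, so Coriolis balances both:
fV = (1/ρ)|∂P/∂n| + V²/R  →  V² − fR·V + fR·V_g = 0
With fR = 8.57×10⁻⁵ × 715×10³ m = 61.3 m/s:
V = [fR − √((fR)² − 4 fR V_g)]/2 = [61.3 − √(61.3² − 4×61.3×10)]/2 = 12.6 m/s
Supergeostrophic (V > V_g = 10 m/s), as expected around a high.
Converting: 12.6 m/s × 3.6 = 45.3 km/h

45.3 km/h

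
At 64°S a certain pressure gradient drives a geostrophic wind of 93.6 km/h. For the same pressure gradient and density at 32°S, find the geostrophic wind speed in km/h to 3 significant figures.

With the same pressure gradient and density, V_g ∝ 1/f ∝ 1/sin φ.
V₂ = V₁ · sin φ₁ / sin φ₂ = 93.6 × sin 64° / sin 32°
V₂ = 93.6 × 0.8988/0.5299 = 159 km/h

159 km/h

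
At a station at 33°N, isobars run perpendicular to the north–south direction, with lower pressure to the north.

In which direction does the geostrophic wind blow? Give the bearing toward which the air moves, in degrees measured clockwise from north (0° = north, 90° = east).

090°

The pressure-gradient force points toward the north (bearing 000°).
Geostrophic balance: in the Northern Hemisphere the Coriolis force deflects motion to the right, so the geostrophic wind blows 90° to the right of the pressure-gradient force (low pressure on the left).
Rotating 000° by 90° clockwise gives 090° — the wind blows toward the east.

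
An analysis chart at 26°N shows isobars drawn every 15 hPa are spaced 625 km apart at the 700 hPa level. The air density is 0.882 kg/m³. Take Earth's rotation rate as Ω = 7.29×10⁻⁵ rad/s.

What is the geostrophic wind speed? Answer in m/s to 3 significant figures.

Coriolis parameter at 26°N:
f = 2Ω sin φ = 2 × 7.29×10⁻⁵ × sin 26° = 6.39×10⁻⁵ s⁻¹
Pressure gradient: |∂P/∂n| = 1500 Pa / 625000 m = 2.40×10⁻³ Pa/m
Geostrophic balance (pressure-gradient force = Coriolis force):
V_g = (1/(fρ)) |∂P/∂n| = 2.40×10⁻³ / (6.39×10⁻⁵ × 0.882) = 42.6 m/s

42.6 m/s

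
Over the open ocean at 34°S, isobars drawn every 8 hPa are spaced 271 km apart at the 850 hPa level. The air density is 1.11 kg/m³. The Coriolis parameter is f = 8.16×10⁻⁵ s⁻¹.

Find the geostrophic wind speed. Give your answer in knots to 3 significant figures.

Pressure gradient: |∂P/∂n| = 800 Pa / 271000 m = 2.95×10⁻³ Pa/m
Geostrophic balance (pressure-gradient force = Coriolis force):
V_g = (1/(fρ)) |∂P/∂n| = 2.95×10⁻³ / (8.16×10⁻⁵ × 1.11) = 32.6 m/s
Converting: 32.6 m/s × 1.944 = 63.4 knots

63.4 knots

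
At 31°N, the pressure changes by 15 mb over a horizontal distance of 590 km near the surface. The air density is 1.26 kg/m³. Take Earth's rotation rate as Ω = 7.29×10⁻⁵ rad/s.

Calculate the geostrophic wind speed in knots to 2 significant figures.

Coriolis parameter at 31°N:
f = 2Ω sin φ = 2 × 7.29×10⁻⁵ × sin 31° = 7.51×10⁻⁵ s⁻¹
Pressure gradient: |∂P/∂n| = 1500 Pa / 590000 m = 2.54×10⁻³ Pa/m
Geostrophic balance (pressure-gradient force = Coriolis force):
V_g = (1/(fρ)) |∂P/∂n| = 2.54×10⁻³ / (7.51×10⁻⁵ × 1.26) = 26.9 m/s
Converting: 26.9 m/s × 1.944 = 52 knots

52 knots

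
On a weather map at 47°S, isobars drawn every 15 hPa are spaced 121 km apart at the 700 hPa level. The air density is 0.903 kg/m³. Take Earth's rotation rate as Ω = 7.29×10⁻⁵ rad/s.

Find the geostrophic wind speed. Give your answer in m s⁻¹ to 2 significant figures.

130 m s⁻¹

Coriolis parameter at 47°S:
f = 2Ω sin φ = 2 × 7.29×10⁻⁵ × sin 47° = 1.07×10⁻⁴ s⁻¹
Pressure gradient: |∂P/∂n| = 1500 Pa / 121000 m = 1.24×10⁻² Pa/m
Geostrophic balance (pressure-gradient force = Coriolis force):
V_g = (1/(fρ)) |∂P/∂n| = 1.24×10⁻² / (1.07×10⁻⁴ × 0.903) = 129 m/s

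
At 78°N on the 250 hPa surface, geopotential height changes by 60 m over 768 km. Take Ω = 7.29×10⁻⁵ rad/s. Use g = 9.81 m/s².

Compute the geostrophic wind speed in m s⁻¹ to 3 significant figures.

5.37 m s⁻¹

Coriolis parameter at 78°N:
f = 2Ω sin φ = 2 × 7.29×10⁻⁵ × sin 78° = 1.43×10⁻⁴ s⁻¹
Height gradient: |∂Z/∂n| = 60 m / 768000 m = 7.81×10⁻⁵
On a pressure surface, geostrophic balance gives V_g = (g/f)|∂Z/∂n|:
V_g = 9.81 × 7.81×10⁻⁵ / 1.43×10⁻⁴ = 5.37 m/s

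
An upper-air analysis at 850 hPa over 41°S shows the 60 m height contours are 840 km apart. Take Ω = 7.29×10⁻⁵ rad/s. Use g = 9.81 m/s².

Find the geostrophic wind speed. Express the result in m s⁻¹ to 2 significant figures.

Coriolis parameter at 41°S:
f = 2Ω sin φ = 2 × 7.29×10⁻⁵ × sin 41° = 9.57×10⁻⁵ s⁻¹
Height gradient: |∂Z/∂n| = 60 m / 840000 m = 7.14×10⁻⁵
On a pressure surface, geostrophic balance gives V_g = (g/f)|∂Z/∂n|:
V_g = 9.81 × 7.14×10⁻⁵ / 9.57×10⁻⁵ = 7.33 m/s

7.3 m s⁻¹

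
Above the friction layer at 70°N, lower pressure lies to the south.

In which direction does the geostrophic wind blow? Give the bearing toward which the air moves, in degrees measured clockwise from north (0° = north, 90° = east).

270°

The pressure-gradient force points toward the south (bearing 180°).
Geostrophic balance: in the Northern Hemisphere the Coriolis force deflects motion to the right, so the geostrophic wind blows 90° to the right of the pressure-gradient force (low pressure on the left).
Rotating 180° by 90° clockwise gives 270° — the wind blows toward the west.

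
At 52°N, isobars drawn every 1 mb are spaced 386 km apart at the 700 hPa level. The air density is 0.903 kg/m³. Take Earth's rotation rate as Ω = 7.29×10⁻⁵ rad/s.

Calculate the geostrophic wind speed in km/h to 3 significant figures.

8.99 km/h

Coriolis parameter at 52°N:
f = 2Ω sin φ = 2 × 7.29×10⁻⁵ × sin 52° = 1.15×10⁻⁴ s⁻¹
Pressure gradient: |∂P/∂n| = 100 Pa / 386000 m = 2.59×10⁻⁴ Pa/m
Geostrophic balance (pressure-gradient force = Coriolis force):
V_g = (1/(fρ)) |∂P/∂n| = 2.59×10⁻⁴ / (1.15×10⁻⁴ × 0.903) = 2.50 m/s
Converting: 2.50 m/s × 3.6 = 8.99 km/h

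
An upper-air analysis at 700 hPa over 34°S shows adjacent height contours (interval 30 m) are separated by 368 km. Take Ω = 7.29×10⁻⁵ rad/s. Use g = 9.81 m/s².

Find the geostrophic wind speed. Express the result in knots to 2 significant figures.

Coriolis parameter at 34°S:
f = 2Ω sin φ = 2 × 7.29×10⁻⁵ × sin 34° = 8.15×10⁻⁵ s⁻¹
Height gradient: |∂Z/∂n| = 30 m / 368000 m = 8.15×10⁻⁵
On a pressure surface, geostrophic balance gives V_g = (g/f)|∂Z/∂n|:
V_g = 9.81 × 8.15×10⁻⁵ / 8.15×10⁻⁵ = 9.81 m/s
Converting: 9.81 m/s × 1.944 = 19 knots

19 knots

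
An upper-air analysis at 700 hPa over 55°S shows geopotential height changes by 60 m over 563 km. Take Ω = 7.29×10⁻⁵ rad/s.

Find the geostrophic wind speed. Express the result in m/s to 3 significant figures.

Coriolis parameter at 55°S:
f = 2Ω sin φ = 2 × 7.29×10⁻⁵ × sin 55° = 1.19×10⁻⁴ s⁻¹
Height gradient: |∂Z/∂n| = 60 m / 563000 m = 1.07×10⁻⁴
On a pressure surface, geostrophic balance gives V_g = (g/f)|∂Z/∂n|:
V_g = 9.81 × 1.07×10⁻⁴ / 1.19×10⁻⁴ = 8.75 m/s

8.75 m/s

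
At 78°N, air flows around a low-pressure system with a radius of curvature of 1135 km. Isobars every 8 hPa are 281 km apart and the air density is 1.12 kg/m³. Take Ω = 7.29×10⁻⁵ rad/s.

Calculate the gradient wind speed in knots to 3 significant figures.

Coriolis parameter at 78°N:
f = 2Ω sin φ = 2 × 7.29×10⁻⁵ × sin 78° = 1.43×10⁻⁴ s⁻¹
Pressure gradient: |∂P/∂n| = 800 Pa / 281000 m = 2.85×10⁻³ Pa/m
Geostrophic speed: V_g = |∂P/∂n|/(fρ) = 2.85×10⁻³/(1.43×10⁻⁴ × 1.12) = 17.8 m/s
Around a low, centrifugal force acts outward with Coriolis, so pressure-gradient force balances both:
(1/ρ)|∂P/∂n| = fV + V²/R  →  V² + fR·V − fR·V_g = 0
With fR = 1.43×10⁻⁴ × 1135×10³ m = 162 m/s:
V = [−fR + √((fR)² + 4 fR V_g)]/2 = [−162 + √(162² + 4×162×17.8)]/2 = 16.2 m/s
Subgeostrophic (V < V_g = 17.8 m/s), as expected around a low.
Converting: 16.2 m/s × 1.944 = 31.5 knots

31.5 knots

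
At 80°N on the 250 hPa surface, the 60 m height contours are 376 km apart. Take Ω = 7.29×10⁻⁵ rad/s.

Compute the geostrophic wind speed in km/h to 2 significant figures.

39 km/h

Coriolis parameter at 80°N:
f = 2Ω sin φ = 2 × 7.29×10⁻⁵ × sin 80° = 1.44×10⁻⁴ s⁻¹
Height gradient: |∂Z/∂n| = 60 m / 376000 m = 1.60×10⁻⁴
On a pressure surface, geostrophic balance gives V_g = (g/f)|∂Z/∂n|:
V_g = 9.81 × 1.60×10⁻⁴ / 1.44×10⁻⁴ = 10.9 m/s
Converting: 10.9 m/s × 3.6 = 39 km/h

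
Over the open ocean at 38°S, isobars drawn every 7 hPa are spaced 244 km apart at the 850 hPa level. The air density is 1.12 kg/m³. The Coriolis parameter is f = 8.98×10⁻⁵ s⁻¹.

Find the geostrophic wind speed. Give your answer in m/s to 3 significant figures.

Pressure gradient: |∂P/∂n| = 700 Pa / 244000 m = 2.87×10⁻³ Pa/m
Geostrophic balance (pressure-gradient force = Coriolis force):
V_g = (1/(fρ)) |∂P/∂n| = 2.87×10⁻³ / (8.98×10⁻⁵ × 1.12) = 28.5 m/s

28.5 m/s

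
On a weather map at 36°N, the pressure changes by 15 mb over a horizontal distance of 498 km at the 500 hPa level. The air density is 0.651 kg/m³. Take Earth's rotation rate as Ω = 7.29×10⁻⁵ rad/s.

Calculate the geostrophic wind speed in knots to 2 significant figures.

100 knots

Coriolis parameter at 36°N:
f = 2Ω sin φ = 2 × 7.29×10⁻⁵ × sin 36° = 8.57×10⁻⁵ s⁻¹
Pressure gradient: |∂P/∂n| = 1500 Pa / 498000 m = 3.01×10⁻³ Pa/m
Geostrophic balance (pressure-gradient force = Coriolis force):
V_g = (1/(fρ)) |∂P/∂n| = 3.01×10⁻³ / (8.57×10⁻⁵ × 0.651) = 54.0 m/s
Converting: 54.0 m/s × 1.944 = 100 knots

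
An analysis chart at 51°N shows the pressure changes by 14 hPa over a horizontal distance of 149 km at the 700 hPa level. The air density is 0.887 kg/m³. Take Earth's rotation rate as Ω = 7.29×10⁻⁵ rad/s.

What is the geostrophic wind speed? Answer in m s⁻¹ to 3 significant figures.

93.5 m s⁻¹

Coriolis parameter at 51°N:
f = 2Ω sin φ = 2 × 7.29×10⁻⁵ × sin 51° = 1.13×10⁻⁴ s⁻¹
Pressure gradient: |∂P/∂n| = 1400 Pa / 149000 m = 9.40×10⁻³ Pa/m
Geostrophic balance (pressure-gradient force = Coriolis force):
V_g = (1/(fρ)) |∂P/∂n| = 9.40×10⁻³ / (1.13×10⁻⁴ × 0.887) = 93.5 m/s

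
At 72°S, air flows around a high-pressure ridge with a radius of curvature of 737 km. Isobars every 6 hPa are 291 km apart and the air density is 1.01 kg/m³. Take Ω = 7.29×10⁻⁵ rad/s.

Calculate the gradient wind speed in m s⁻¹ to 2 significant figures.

Coriolis parameter at 72°S:
f = 2Ω sin φ = 2 × 7.29×10⁻⁵ × sin 72° = 1.39×10⁻⁴ s⁻¹
Pressure gradient: |∂P/∂n| = 600 Pa / 291000 m = 2.06×10⁻³ Pa/m
Geostrophic speed: V_g = |∂P/∂n|/(fρ) = 2.06×10⁻³/(1.39×10⁻⁴ × 1.01) = 14.7 m/s
Around a high, pressure-gradient force acts outward with centrifugal, so Coriolis balances both:
fV = (1/ρ)|∂P/∂n| + V²/R  →  V² − fR·V + fR·V_g = 0
With fR = 1.39×10⁻⁴ × 737×10³ m = 102 m/s:
V = [fR − √((fR)² − 4 fR V_g)]/2 = [102 − √(102² − 4×102×14.7)]/2 = 17.8 m/s
Supergeostrophic (V > V_g = 14.7 m/s), as expected around a high.

18 m s⁻¹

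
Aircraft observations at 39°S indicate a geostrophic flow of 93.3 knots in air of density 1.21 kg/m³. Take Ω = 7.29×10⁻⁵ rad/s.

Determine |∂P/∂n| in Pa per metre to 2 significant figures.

Coriolis parameter at 39°S:
f = 2Ω sin φ = 2 × 7.29×10⁻⁵ × sin 39° = 9.18×10⁻⁵ s⁻¹
Wind speed in SI: 93.3 knots = 48.0 m/s
Geostrophic balance rearranged: |∂P/∂n| = f ρ V_g
|∂P/∂n| = 9.18×10⁻⁵ × 1.21 × 48.0 = 5.33×10⁻³ Pa/m

5.3×10⁻³ Pa/m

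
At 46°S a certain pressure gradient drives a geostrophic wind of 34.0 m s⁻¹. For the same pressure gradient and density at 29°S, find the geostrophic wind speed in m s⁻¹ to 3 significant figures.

50.4 m s⁻¹

With the same pressure gradient and density, V_g ∝ 1/f ∝ 1/sin φ.
V₂ = V₁ · sin φ₁ / sin φ₂ = 34.0 × sin 46° / sin 29°
V₂ = 34.0 × 0.7193/0.4848 = 50.4 m s⁻¹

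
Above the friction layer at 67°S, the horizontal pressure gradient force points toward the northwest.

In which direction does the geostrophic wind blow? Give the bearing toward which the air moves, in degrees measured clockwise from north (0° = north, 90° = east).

225°

The pressure-gradient force points toward the northwest (bearing 315°).
Geostrophic balance: in the Southern Hemisphere the Coriolis force deflects motion to the left, so the geostrophic wind blows 90° to the left of the pressure-gradient force (low pressure on the right).
Rotating 315° by 90° counterclockwise gives 225° — the wind blows toward the southwest.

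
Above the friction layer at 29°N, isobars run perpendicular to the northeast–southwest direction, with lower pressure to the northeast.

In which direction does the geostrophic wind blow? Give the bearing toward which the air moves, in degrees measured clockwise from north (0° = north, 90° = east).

The pressure-gradient force points toward the northeast (bearing 045°).
Geostrophic balance: in the Northern Hemisphere the Coriolis force deflects motion to the right, so the geostrophic wind blows 90° to the right of the pressure-gradient force (low pressure on the left).
Rotating 045° by 90° clockwise gives 135° — the wind blows toward the southeast.

135°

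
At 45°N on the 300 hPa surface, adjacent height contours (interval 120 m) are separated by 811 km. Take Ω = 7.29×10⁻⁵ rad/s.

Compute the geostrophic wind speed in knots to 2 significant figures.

Coriolis parameter at 45°N:
f = 2Ω sin φ = 2 × 7.29×10⁻⁵ × sin 45° = 1.03×10⁻⁴ s⁻¹
Height gradient: |∂Z/∂n| = 120 m / 811000 m = 1.48×10⁻⁴
On a pressure surface, geostrophic balance gives V_g = (g/f)|∂Z/∂n|:
V_g = 9.81 × 1.48×10⁻⁴ / 1.03×10⁻⁴ = 14.1 m/s
Converting: 14.1 m/s × 1.944 = 27 knots

27 knots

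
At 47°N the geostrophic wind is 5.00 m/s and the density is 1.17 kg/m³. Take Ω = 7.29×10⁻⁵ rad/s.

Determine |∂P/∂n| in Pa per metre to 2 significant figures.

Coriolis parameter at 47°N:
f = 2Ω sin φ = 2 × 7.29×10⁻⁵ × sin 47° = 1.07×10⁻⁴ s⁻¹
Geostrophic balance rearranged: |∂P/∂n| = f ρ V_g
|∂P/∂n| = 1.07×10⁻⁴ × 1.17 × 5.00 = 6.24×10⁻⁴ Pa/m

6.2×10⁻⁴ Pa/m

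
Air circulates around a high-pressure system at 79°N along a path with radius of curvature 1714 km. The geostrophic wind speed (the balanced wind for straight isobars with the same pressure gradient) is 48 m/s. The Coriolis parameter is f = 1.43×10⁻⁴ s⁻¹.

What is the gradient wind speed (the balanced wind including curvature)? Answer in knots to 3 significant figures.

127 knots

Around a high, pressure-gradient force acts outward with centrifugal, so Coriolis balances both:
fV = (1/ρ)|∂P/∂n| + V²/R  →  V² − fR·V + fR·V_g = 0
With fR = 1.43×10⁻⁴ × 1714×10³ m = 245 m/s:
V = [fR − √((fR)² − 4 fR V_g)]/2 = [245 − √(245² − 4×245×48)]/2 = 65.5 m/s
Supergeostrophic (V > V_g = 48 m/s), as expected around a high.
Converting: 65.5 m/s × 1.944 = 127 knots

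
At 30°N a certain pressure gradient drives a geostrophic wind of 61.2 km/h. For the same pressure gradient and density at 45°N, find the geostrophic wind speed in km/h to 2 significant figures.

43 km/h

With the same pressure gradient and density, V_g ∝ 1/f ∝ 1/sin φ.
V₂ = V₁ · sin φ₁ / sin φ₂ = 61.2 × sin 30° / sin 45°
V₂ = 61.2 × 0.5000/0.7071 = 43 km/h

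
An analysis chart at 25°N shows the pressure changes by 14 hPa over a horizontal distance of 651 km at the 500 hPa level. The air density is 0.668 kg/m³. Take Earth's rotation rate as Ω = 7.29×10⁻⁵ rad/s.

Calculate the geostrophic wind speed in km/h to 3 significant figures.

188 km/h

Coriolis parameter at 25°N:
f = 2Ω sin φ = 2 × 7.29×10⁻⁵ × sin 25° = 6.16×10⁻⁵ s⁻¹
Pressure gradient: |∂P/∂n| = 1400 Pa / 651000 m = 2.15×10⁻³ Pa/m
Geostrophic balance (pressure-gradient force = Coriolis force):
V_g = (1/(fρ)) |∂P/∂n| = 2.15×10⁻³ / (6.16×10⁻⁵ × 0.668) = 52.2 m/s
Converting: 52.2 m/s × 3.6 = 188 km/h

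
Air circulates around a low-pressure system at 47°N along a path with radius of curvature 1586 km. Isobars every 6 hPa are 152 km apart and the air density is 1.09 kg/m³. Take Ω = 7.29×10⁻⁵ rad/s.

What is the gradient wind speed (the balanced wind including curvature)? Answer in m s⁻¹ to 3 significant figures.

Coriolis parameter at 47°N:
f = 2Ω sin φ = 2 × 7.29×10⁻⁵ × sin 47° = 1.07×10⁻⁴ s⁻¹
Pressure gradient: |∂P/∂n| = 600 Pa / 152000 m = 3.95×10⁻³ Pa/m
Geostrophic speed: V_g = |∂P/∂n|/(fρ) = 3.95×10⁻³/(1.07×10⁻⁴ × 1.09) = 34.0 m/s
Around a low, centrifugal force acts outward with Coriolis, so pressure-gradient force balances both:
(1/ρ)|∂P/∂n| = fV + V²/R  →  V² + fR·V − fR·V_g = 0
With fR = 1.07×10⁻⁴ × 1586×10³ m = 169 m/s:
V = [−fR + √((fR)² + 4 fR V_g)]/2 = [−169 + √(169² + 4×169×34)]/2 = 29 m/s
Subgeostrophic (V < V_g = 34 m/s), as expected around a low.

29.0 m s⁻¹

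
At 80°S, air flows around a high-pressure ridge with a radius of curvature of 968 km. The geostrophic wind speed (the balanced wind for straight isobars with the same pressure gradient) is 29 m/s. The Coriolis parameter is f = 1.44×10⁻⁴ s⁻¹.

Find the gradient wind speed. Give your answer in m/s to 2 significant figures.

41 m/s

Around a high, pressure-gradient force acts outward with centrifugal, so Coriolis balances both:
fV = (1/ρ)|∂P/∂n| + V²/R  →  V² − fR·V + fR·V_g = 0
With fR = 1.44×10⁻⁴ × 968×10³ m = 139 m/s:
V = [fR − √((fR)² − 4 fR V_g)]/2 = [139 − √(139² − 4×139×29)]/2 = 41.1 m/s
Supergeostrophic (V > V_g = 29 m/s), as expected around a high.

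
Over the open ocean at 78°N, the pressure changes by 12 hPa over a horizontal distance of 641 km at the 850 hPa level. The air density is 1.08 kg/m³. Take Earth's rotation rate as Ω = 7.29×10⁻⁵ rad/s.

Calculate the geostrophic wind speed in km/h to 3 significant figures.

43.8 km/h

Coriolis parameter at 78°N:
f = 2Ω sin φ = 2 × 7.29×10⁻⁵ × sin 78° = 1.43×10⁻⁴ s⁻¹
Pressure gradient: |∂P/∂n| = 1200 Pa / 641000 m = 1.87×10⁻³ Pa/m
Geostrophic balance (pressure-gradient force = Coriolis force):
V_g = (1/(fρ)) |∂P/∂n| = 1.87×10⁻³ / (1.43×10⁻⁴ × 1.08) = 12.2 m/s
Converting: 12.2 m/s × 3.6 = 43.8 km/h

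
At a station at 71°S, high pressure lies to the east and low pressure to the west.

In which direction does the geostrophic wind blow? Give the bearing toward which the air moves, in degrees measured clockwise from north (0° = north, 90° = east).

The pressure-gradient force points toward the west (bearing 270°).
Geostrophic balance: in the Southern Hemisphere the Coriolis force deflects motion to the left, so the geostrophic wind blows 90° to the left of the pressure-gradient force (low pressure on the right).
Rotating 270° by 90° counterclockwise gives 180° — the wind blows toward the south.

180°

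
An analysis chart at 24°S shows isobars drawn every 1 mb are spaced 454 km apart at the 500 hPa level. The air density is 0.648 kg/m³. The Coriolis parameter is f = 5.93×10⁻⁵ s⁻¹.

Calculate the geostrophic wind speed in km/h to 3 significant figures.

Pressure gradient: |∂P/∂n| = 100 Pa / 454000 m = 2.20×10⁻⁴ Pa/m
Geostrophic balance (pressure-gradient force = Coriolis force):
V_g = (1/(fρ)) |∂P/∂n| = 2.20×10⁻⁴ / (5.93×10⁻⁵ × 0.648) = 5.73 m/s
Converting: 5.73 m/s × 3.6 = 20.6 km/h

20.6 km/h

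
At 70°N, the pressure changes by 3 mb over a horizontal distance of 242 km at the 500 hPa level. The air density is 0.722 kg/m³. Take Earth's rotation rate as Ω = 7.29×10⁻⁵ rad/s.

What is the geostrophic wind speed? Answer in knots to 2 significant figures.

24 knots

Coriolis parameter at 70°N:
f = 2Ω sin φ = 2 × 7.29×10⁻⁵ × sin 70° = 1.37×10⁻⁴ s⁻¹
Pressure gradient: |∂P/∂n| = 300 Pa / 242000 m = 1.24×10⁻³ Pa/m
Geostrophic balance (pressure-gradient force = Coriolis force):
V_g = (1/(fρ)) |∂P/∂n| = 1.24×10⁻³ / (1.37×10⁻⁴ × 0.722) = 12.5 m/s
Converting: 12.5 m/s × 1.944 = 24 knots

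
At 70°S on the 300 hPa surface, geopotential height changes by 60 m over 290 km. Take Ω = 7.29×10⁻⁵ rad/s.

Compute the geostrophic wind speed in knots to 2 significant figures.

Coriolis parameter at 70°S:
f = 2Ω sin φ = 2 × 7.29×10⁻⁵ × sin 70° = 1.37×10⁻⁴ s⁻¹
Height gradient: |∂Z/∂n| = 60 m / 290000 m = 2.07×10⁻⁴
On a pressure surface, geostrophic balance gives V_g = (g/f)|∂Z/∂n|:
V_g = 9.81 × 2.07×10⁻⁴ / 1.37×10⁻⁴ = 14.8 m/s
Converting: 14.8 m/s × 1.944 = 29 knots

29 knots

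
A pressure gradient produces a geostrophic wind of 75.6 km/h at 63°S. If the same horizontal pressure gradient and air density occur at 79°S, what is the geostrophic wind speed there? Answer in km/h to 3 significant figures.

68.6 km/h

With the same pressure gradient and density, V_g ∝ 1/f ∝ 1/sin φ.
V₂ = V₁ · sin φ₁ / sin φ₂ = 75.6 × sin 63° / sin 79°
V₂ = 75.6 × 0.8910/0.9816 = 68.6 km/h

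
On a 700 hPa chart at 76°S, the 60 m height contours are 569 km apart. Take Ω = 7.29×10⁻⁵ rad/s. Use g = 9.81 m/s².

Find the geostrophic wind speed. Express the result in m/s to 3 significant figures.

Coriolis parameter at 76°S:
f = 2Ω sin φ = 2 × 7.29×10⁻⁵ × sin 76° = 1.41×10⁻⁴ s⁻¹
Height gradient: |∂Z/∂n| = 60 m / 569000 m = 1.05×10⁻⁴
On a pressure surface, geostrophic balance gives V_g = (g/f)|∂Z/∂n|:
V_g = 9.81 × 1.05×10⁻⁴ / 1.41×10⁻⁴ = 7.31 m/s

7.31 m/s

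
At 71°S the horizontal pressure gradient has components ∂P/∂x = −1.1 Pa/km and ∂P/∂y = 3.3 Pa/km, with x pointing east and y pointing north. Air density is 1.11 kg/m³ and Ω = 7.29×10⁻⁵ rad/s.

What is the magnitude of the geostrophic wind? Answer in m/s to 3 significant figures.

Coriolis parameter at 71°S:
f = 2Ω sin φ = 2 × 7.29×10⁻⁵ × sin 71° = 1.38×10⁻⁴ s⁻¹
In the Southern Hemisphere f is negative: f = −1.38×10⁻⁴ s⁻¹.
Component geostrophic relations (x east, y north):
u_g = −(1/(fρ)) ∂P/∂y,  v_g = (1/(fρ)) ∂P/∂x
u_g = −(3.3×10⁻³)/(−1.38×10⁻⁴ × 1.11) = 21.6 m/s;  v_g = (−1.1×10⁻³)/(−1.38×10⁻⁴ × 1.11) = 7.19 m/s
|V_g| = √(u_g² + v_g²) = 22.7 m/s

22.7 m/s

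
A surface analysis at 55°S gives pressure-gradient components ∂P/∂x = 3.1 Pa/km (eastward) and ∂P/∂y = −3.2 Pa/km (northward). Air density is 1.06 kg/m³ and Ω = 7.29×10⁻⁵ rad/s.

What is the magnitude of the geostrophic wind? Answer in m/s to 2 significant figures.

Coriolis parameter at 55°S:
f = 2Ω sin φ = 2 × 7.29×10⁻⁵ × sin 55° = 1.19×10⁻⁴ s⁻¹
In the Southern Hemisphere f is negative: f = −1.19×10⁻⁴ s⁻¹.
Component geostrophic relations (x east, y north):
u_g = −(1/(fρ)) ∂P/∂y,  v_g = (1/(fρ)) ∂P/∂x
u_g = −(−3.2×10⁻³)/(−1.19×10⁻⁴ × 1.06) = −25.3 m/s;  v_g = (3.1×10⁻³)/(−1.19×10⁻⁴ × 1.06) = −24.5 m/s
|V_g| = √(u_g² + v_g²) = 35.2 m/s

35 m/s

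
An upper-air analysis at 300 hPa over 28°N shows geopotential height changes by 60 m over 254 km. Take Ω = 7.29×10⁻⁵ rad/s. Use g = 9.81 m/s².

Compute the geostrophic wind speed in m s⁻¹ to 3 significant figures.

33.9 m s⁻¹

Coriolis parameter at 28°N:
f = 2Ω sin φ = 2 × 7.29×10⁻⁵ × sin 28° = 6.84×10⁻⁵ s⁻¹
Height gradient: |∂Z/∂n| = 60 m / 254000 m = 2.36×10⁻⁴
On a pressure surface, geostrophic balance gives V_g = (g/f)|∂Z/∂n|:
V_g = 9.81 × 2.36×10⁻⁴ / 6.84×10⁻⁵ = 33.9 m/s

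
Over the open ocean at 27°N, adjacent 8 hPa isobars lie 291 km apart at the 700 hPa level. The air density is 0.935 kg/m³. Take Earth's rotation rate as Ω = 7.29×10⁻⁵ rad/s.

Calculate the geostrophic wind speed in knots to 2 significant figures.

Coriolis parameter at 27°N:
f = 2Ω sin φ = 2 × 7.29×10⁻⁵ × sin 27° = 6.62×10⁻⁵ s⁻¹
Pressure gradient: |∂P/∂n| = 800 Pa / 291000 m = 2.75×10⁻³ Pa/m
Geostrophic balance (pressure-gradient force = Coriolis force):
V_g = (1/(fρ)) |∂P/∂n| = 2.75×10⁻³ / (6.62×10⁻⁵ × 0.935) = 44.4 m/s
Converting: 44.4 m/s × 1.944 = 86 knots

86 knots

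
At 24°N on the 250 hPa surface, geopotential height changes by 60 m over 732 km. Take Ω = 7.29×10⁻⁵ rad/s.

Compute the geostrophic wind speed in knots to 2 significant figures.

26 knots

Coriolis parameter at 24°N:
f = 2Ω sin φ = 2 × 7.29×10⁻⁵ × sin 24° = 5.93×10⁻⁵ s⁻¹
Height gradient: |∂Z/∂n| = 60 m / 732000 m = 8.20×10⁻⁵
On a pressure surface, geostrophic balance gives V_g = (g/f)|∂Z/∂n|:
V_g = 9.81 × 8.20×10⁻⁵ / 5.93×10⁻⁵ = 13.6 m/s
Converting: 13.6 m/s × 1.944 = 26 knots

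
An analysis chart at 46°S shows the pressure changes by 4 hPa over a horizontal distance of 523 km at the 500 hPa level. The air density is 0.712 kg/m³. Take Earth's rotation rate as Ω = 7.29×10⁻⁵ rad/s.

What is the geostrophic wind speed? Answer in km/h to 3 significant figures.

36.9 km/h

Coriolis parameter at 46°S:
f = 2Ω sin φ = 2 × 7.29×10⁻⁵ × sin 46° = 1.05×10⁻⁴ s⁻¹
Pressure gradient: |∂P/∂n| = 400 Pa / 523000 m = 7.65×10⁻⁴ Pa/m
Geostrophic balance (pressure-gradient force = Coriolis force):
V_g = (1/(fρ)) |∂P/∂n| = 7.65×10⁻⁴ / (1.05×10⁻⁴ × 0.712) = 10.2 m/s
Converting: 10.2 m/s × 3.6 = 36.9 km/h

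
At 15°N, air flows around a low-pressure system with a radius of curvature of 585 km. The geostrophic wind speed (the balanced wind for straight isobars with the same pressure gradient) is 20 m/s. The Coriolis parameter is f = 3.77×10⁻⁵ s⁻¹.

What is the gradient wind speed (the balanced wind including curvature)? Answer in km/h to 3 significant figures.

Around a low, centrifugal force acts outward with Coriolis, so pressure-gradient force balances both:
(1/ρ)|∂P/∂n| = fV + V²/R  →  V² + fR·V − fR·V_g = 0
With fR = 3.77×10⁻⁵ × 585×10³ m = 22.1 m/s:
V = [−fR + √((fR)² + 4 fR V_g)]/2 = [−22.1 + √(22.1² + 4×22.1×20)]/2 = 12.7 m/s
Subgeostrophic (V < V_g = 20 m/s), as expected around a low.
Converting: 12.7 m/s × 3.6 = 45.7 km/h

45.7 km/h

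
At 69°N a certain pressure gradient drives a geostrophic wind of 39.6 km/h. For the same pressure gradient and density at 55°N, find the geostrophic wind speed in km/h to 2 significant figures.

45 km/h

With the same pressure gradient and density, V_g ∝ 1/f ∝ 1/sin φ.
V₂ = V₁ · sin φ₁ / sin φ₂ = 39.6 × sin 69° / sin 55°
V₂ = 39.6 × 0.9336/0.8192 = 45 km/h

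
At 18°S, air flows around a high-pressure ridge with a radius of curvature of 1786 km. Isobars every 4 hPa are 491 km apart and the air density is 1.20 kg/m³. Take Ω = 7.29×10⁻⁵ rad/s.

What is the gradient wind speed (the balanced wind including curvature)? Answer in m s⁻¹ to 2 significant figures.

Coriolis parameter at 18°S:
f = 2Ω sin φ = 2 × 7.29×10⁻⁵ × sin 18° = 4.51×10⁻⁵ s⁻¹
Pressure gradient: |∂P/∂n| = 400 Pa / 491000 m = 8.15×10⁻⁴ Pa/m
Geostrophic speed: V_g = |∂P/∂n|/(fρ) = 8.15×10⁻⁴/(4.51×10⁻⁵ × 1.20) = 15.1 m/s
Around a high, pressure-gradient force acts outward with centrifugal, so Coriolis balances both:
fV = (1/ρ)|∂P/∂n| + V²/R  →  V² − fR·V + fR·V_g = 0
With fR = 4.51×10⁻⁵ × 1786×10³ m = 80.5 m/s:
V = [fR − √((fR)² − 4 fR V_g)]/2 = [80.5 − √(80.5² − 4×80.5×15.1)]/2 = 20.1 m/s
Supergeostrophic (V > V_g = 15.1 m/s), as expected around a high.

20 m s⁻¹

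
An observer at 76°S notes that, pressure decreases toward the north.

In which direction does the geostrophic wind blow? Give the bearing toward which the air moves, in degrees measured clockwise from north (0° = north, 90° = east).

270°

The pressure-gradient force points toward the north (bearing 000°).
Geostrophic balance: in the Southern Hemisphere the Coriolis force deflects motion to the left, so the geostrophic wind blows 90° to the left of the pressure-gradient force (low pressure on the right).
Rotating 000° by 90° counterclockwise gives 270° — the wind blows toward the west.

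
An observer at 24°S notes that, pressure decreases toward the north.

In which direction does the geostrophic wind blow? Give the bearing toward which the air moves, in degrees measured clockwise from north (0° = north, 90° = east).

The pressure-gradient force points toward the north (bearing 000°).
Geostrophic balance: in the Southern Hemisphere the Coriolis force deflects motion to the left, so the geostrophic wind blows 90° to the left of the pressure-gradient force (low pressure on the right).
Rotating 000° by 90° counterclockwise gives 270° — the wind blows toward the west.

270°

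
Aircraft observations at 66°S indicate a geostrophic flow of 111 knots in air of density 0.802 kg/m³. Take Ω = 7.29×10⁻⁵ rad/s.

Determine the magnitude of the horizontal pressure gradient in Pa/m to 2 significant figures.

6.1×10⁻³ Pa/m

Coriolis parameter at 66°S:
f = 2Ω sin φ = 2 × 7.29×10⁻⁵ × sin 66° = 1.33×10⁻⁴ s⁻¹
Wind speed in SI: 111 knots = 57.1 m/s
Geostrophic balance rearranged: |∂P/∂n| = f ρ V_g
|∂P/∂n| = 1.33×10⁻⁴ × 0.802 × 57.1 = 6.10×10⁻³ Pa/m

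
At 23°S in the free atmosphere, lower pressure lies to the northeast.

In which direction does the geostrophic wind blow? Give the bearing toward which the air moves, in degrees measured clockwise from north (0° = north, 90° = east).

315°

The pressure-gradient force points toward the northeast (bearing 045°).
Geostrophic balance: in the Southern Hemisphere the Coriolis force deflects motion to the left, so the geostrophic wind blows 90° to the left of the pressure-gradient force (low pressure on the right).
Rotating 045° by 90° counterclockwise gives 315° — the wind blows toward the northwest.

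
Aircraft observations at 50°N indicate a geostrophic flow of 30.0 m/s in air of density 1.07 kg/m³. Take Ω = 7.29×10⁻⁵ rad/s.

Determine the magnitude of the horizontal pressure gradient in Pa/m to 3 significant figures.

Coriolis parameter at 50°N:
f = 2Ω sin φ = 2 × 7.29×10⁻⁵ × sin 50° = 1.12×10⁻⁴ s⁻¹
Geostrophic balance rearranged: |∂P/∂n| = f ρ V_g
|∂P/∂n| = 1.12×10⁻⁴ × 1.07 × 30.0 = 3.59×10⁻³ Pa/m

3.59×10⁻³ Pa/m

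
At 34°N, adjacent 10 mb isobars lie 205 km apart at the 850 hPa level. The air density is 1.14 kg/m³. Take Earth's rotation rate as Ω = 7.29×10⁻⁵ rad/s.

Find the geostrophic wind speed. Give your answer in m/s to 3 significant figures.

Coriolis parameter at 34°N:
f = 2Ω sin φ = 2 × 7.29×10⁻⁵ × sin 34° = 8.15×10⁻⁵ s⁻¹
Pressure gradient: |∂P/∂n| = 1000 Pa / 205000 m = 4.88×10⁻³ Pa/m
Geostrophic balance (pressure-gradient force = Coriolis force):
V_g = (1/(fρ)) |∂P/∂n| = 4.88×10⁻³ / (8.15×10⁻⁵ × 1.14) = 52.5 m/s

52.5 m/s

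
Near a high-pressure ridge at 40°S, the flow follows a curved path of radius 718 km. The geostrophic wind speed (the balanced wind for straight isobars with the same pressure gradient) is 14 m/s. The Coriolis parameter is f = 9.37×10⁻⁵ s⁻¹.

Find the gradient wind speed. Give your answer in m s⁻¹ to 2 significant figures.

20 m s⁻¹

Around a high, pressure-gradient force acts outward with centrifugal, so Coriolis balances both:
fV = (1/ρ)|∂P/∂n| + V²/R  →  V² − fR·V + fR·V_g = 0
With fR = 9.37×10⁻⁵ × 718×10³ m = 67.3 m/s:
V = [fR − √((fR)² − 4 fR V_g)]/2 = [67.3 − √(67.3² − 4×67.3×14)]/2 = 19.9 m/s
Supergeostrophic (V > V_g = 14 m/s), as expected around a high.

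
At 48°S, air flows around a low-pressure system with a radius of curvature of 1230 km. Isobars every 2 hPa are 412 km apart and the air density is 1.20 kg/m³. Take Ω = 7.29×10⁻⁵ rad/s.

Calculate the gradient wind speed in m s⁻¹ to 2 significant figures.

3.6 m s⁻¹

Coriolis parameter at 48°S:
f = 2Ω sin φ = 2 × 7.29×10⁻⁵ × sin 48° = 1.08×10⁻⁴ s⁻¹
Pressure gradient: |∂P/∂n| = 200 Pa / 412000 m = 4.85×10⁻⁴ Pa/m
Geostrophic speed: V_g = |∂P/∂n|/(fρ) = 4.85×10⁻⁴/(1.08×10⁻⁴ × 1.20) = 3.73 m/s
Around a low, centrifugal force acts outward with Coriolis, so pressure-gradient force balances both:
(1/ρ)|∂P/∂n| = fV + V²/R  →  V² + fR·V − fR·V_g = 0
With fR = 1.08×10⁻⁴ × 1230×10³ m = 133 m/s:
V = [−fR + √((fR)² + 4 fR V_g)]/2 = [−133 + √(133² + 4×133×3.73)]/2 = 3.63 m/s
Subgeostrophic (V < V_g = 3.73 m/s), as expected around a low.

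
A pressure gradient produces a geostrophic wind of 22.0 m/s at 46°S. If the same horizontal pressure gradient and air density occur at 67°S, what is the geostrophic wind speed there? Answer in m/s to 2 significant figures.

With the same pressure gradient and density, V_g ∝ 1/f ∝ 1/sin φ.
V₂ = V₁ · sin φ₁ / sin φ₂ = 22.0 × sin 46° / sin 67°
V₂ = 22.0 × 0.7193/0.9205 = 17 m/s

17 m/s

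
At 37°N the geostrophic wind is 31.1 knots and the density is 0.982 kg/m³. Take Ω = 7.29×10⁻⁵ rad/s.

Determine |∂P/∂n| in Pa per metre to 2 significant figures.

Coriolis parameter at 37°N:
f = 2Ω sin φ = 2 × 7.29×10⁻⁵ × sin 37° = 8.77×10⁻⁵ s⁻¹
Wind speed in SI: 31.1 knots = 16.0 m/s
Geostrophic balance rearranged: |∂P/∂n| = f ρ V_g
|∂P/∂n| = 8.77×10⁻⁵ × 0.982 × 16.0 = 1.38×10⁻³ Pa/m

1.4×10⁻³ Pa/m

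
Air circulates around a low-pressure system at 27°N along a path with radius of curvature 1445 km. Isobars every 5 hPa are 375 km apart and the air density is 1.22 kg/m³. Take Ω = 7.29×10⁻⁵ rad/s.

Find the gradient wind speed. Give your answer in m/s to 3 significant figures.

14.4 m/s

Coriolis parameter at 27°N:
f = 2Ω sin φ = 2 × 7.29×10⁻⁵ × sin 27° = 6.62×10⁻⁵ s⁻¹
Pressure gradient: |∂P/∂n| = 500 Pa / 375000 m = 1.33×10⁻³ Pa/m
Geostrophic speed: V_g = |∂P/∂n|/(fρ) = 1.33×10⁻³/(6.62×10⁻⁵ × 1.22) = 16.5 m/s
Around a low, centrifugal force acts outward with Coriolis, so pressure-gradient force balances both:
(1/ρ)|∂P/∂n| = fV + V²/R  →  V² + fR·V − fR·V_g = 0
With fR = 6.62×10⁻⁵ × 1445×10³ m = 95.6 m/s:
V = [−fR + √((fR)² + 4 fR V_g)]/2 = [−95.6 + √(95.6² + 4×95.6×16.5)]/2 = 14.4 m/s
Subgeostrophic (V < V_g = 16.5 m/s), as expected around a low.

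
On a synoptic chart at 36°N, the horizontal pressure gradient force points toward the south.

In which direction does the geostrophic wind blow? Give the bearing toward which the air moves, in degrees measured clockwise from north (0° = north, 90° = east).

The pressure-gradient force points toward the south (bearing 180°).
Geostrophic balance: in the Northern Hemisphere the Coriolis force deflects motion to the right, so the geostrophic wind blows 90° to the right of the pressure-gradient force (low pressure on the left).
Rotating 180° by 90° clockwise gives 270° — the wind blows toward the west.

270°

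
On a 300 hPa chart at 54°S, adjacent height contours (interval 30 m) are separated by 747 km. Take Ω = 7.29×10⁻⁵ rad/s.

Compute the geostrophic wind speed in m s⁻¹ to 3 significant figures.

Coriolis parameter at 54°S:
f = 2Ω sin φ = 2 × 7.29×10⁻⁵ × sin 54° = 1.18×10⁻⁴ s⁻¹
Height gradient: |∂Z/∂n| = 30 m / 747000 m = 4.02×10⁻⁵
On a pressure surface, geostrophic balance gives V_g = (g/f)|∂Z/∂n|:
V_g = 9.81 × 4.02×10⁻⁵ / 1.18×10⁻⁴ = 3.34 m/s

3.34 m s⁻¹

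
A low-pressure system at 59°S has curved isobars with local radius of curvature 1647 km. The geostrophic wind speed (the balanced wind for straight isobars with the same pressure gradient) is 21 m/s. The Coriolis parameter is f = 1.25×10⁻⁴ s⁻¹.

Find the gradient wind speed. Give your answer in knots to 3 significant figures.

Around a low, centrifugal force acts outward with Coriolis, so pressure-gradient force balances both:
(1/ρ)|∂P/∂n| = fV + V²/R  →  V² + fR·V − fR·V_g = 0
With fR = 1.25×10⁻⁴ × 1647×10³ m = 206 m/s:
V = [−fR + √((fR)² + 4 fR V_g)]/2 = [−206 + √(206² + 4×206×21)]/2 = 19.2 m/s
Subgeostrophic (V < V_g = 21 m/s), as expected around a low.
Converting: 19.2 m/s × 1.944 = 37.3 knots

37.3 knots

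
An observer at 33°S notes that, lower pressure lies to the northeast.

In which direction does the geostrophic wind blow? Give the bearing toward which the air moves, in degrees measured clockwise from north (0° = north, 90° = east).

The pressure-gradient force points toward the northeast (bearing 045°).
Geostrophic balance: in the Southern Hemisphere the Coriolis force deflects motion to the left, so the geostrophic wind blows 90° to the left of the pressure-gradient force (low pressure on the right).
Rotating 045° by 90° counterclockwise gives 315° — the wind blows toward the northwest.

315°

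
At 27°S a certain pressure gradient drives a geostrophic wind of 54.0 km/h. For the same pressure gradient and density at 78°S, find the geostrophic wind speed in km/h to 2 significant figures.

25 km/h

With the same pressure gradient and density, V_g ∝ 1/f ∝ 1/sin φ.
V₂ = V₁ · sin φ₁ / sin φ₂ = 54.0 × sin 27° / sin 78°
V₂ = 54.0 × 0.4540/0.9781 = 25 km/h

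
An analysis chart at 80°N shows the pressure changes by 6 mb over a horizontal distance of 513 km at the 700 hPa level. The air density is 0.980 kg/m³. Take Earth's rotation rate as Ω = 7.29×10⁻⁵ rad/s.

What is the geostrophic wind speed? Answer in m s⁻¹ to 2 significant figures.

8.3 m s⁻¹

Coriolis parameter at 80°N:
f = 2Ω sin φ = 2 × 7.29×10⁻⁵ × sin 80° = 1.44×10⁻⁴ s⁻¹
Pressure gradient: |∂P/∂n| = 600 Pa / 513000 m = 1.17×10⁻³ Pa/m
Geostrophic balance (pressure-gradient force = Coriolis force):
V_g = (1/(fρ)) |∂P/∂n| = 1.17×10⁻³ / (1.44×10⁻⁴ × 0.980) = 8.31 m/s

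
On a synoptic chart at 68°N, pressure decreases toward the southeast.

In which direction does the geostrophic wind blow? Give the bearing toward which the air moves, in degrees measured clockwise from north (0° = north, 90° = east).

The pressure-gradient force points toward the southeast (bearing 135°).
Geostrophic balance: in the Northern Hemisphere the Coriolis force deflects motion to the right, so the geostrophic wind blows 90° to the right of the pressure-gradient force (low pressure on the left).
Rotating 135° by 90° clockwise gives 225° — the wind blows toward the southwest.

225°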